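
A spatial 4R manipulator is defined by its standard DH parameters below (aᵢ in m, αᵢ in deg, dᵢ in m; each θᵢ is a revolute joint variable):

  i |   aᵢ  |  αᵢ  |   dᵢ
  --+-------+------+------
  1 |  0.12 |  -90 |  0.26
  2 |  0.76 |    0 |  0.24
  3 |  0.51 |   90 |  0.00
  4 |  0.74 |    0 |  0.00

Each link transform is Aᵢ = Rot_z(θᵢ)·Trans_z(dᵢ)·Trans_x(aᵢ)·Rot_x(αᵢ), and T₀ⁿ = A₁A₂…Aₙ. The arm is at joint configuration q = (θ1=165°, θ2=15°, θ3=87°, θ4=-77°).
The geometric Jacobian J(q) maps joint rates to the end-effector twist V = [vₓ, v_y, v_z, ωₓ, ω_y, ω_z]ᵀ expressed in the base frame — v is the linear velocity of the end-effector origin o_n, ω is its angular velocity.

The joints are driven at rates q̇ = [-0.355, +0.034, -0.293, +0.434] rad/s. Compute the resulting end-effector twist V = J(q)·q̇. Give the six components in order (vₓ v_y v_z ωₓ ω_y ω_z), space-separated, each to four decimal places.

o_n = [-0.5646, 0.6493, -0.5984]
J₁: ẑ×o_n = [-0.6493, -0.5646, 0.0000], ω = ẑ
J2: z=[-0.2588, -0.9659, 0.0000] o=[-0.1159, 0.0311, 0.2600] → [0.8291, -0.2222, -0.5935, -0.2588, -0.9659, 0.0000]
J3: z=[-0.2588, -0.9659, 0.0000] o=[-0.8871, -0.0108, 0.0633] → [0.6391, -0.1713, 0.1406, -0.2588, -0.9659, 0.0000]
J4: z=[-0.9448, 0.2532, -0.2079] o=[-0.7847, -0.0382, -0.4356] → [0.1017, -0.1996, -0.7053, -0.9448, 0.2532, -0.2079]
V = J·q̇ = [0.1156, 0.1565, -0.3675, -0.3430, 0.3600, -0.4452]

0.1156 0.1565 -0.3675 -0.3430 0.3600 -0.4452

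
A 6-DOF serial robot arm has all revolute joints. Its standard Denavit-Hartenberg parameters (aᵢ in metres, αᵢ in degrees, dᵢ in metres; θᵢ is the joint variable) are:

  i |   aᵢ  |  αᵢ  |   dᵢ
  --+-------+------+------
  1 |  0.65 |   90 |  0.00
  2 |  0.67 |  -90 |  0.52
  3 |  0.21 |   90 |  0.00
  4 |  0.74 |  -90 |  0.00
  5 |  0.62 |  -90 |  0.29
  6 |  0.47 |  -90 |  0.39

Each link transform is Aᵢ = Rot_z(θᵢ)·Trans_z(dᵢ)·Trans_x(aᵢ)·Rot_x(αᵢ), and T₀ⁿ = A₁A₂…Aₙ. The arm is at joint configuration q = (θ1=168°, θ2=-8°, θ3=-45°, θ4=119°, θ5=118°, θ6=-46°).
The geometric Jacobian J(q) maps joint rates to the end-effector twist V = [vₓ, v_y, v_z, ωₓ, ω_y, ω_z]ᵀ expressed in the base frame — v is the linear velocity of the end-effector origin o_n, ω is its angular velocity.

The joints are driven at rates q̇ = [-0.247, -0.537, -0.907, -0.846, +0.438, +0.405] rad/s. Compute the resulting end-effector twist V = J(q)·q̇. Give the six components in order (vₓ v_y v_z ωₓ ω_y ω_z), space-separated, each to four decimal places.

-0.1087 0.7794 -0.3199 -0.3495 -1.1004 -1.7091

o_n = [-1.5025, 0.1510, -0.4701]
J₁: ẑ×o_n = [-0.1510, -1.5025, 0.0000], ω = ẑ
J2: z=[0.2079, 0.9781, 0.0000] o=[-0.6358, 0.1351, 0.0000] → [-0.4598, 0.0977, 0.8511, 0.2079, 0.9781, 0.0000]
J3: z=[-0.1361, 0.0289, 0.9903] o=[-1.1767, 0.7817, -0.0932] → [0.6137, -0.3740, 0.0953, -0.1361, 0.0289, 0.9903]
J4: z=[0.8319, 0.5461, 0.0984] o=[-1.2896, 0.9575, -0.1139] → [-0.1151, 0.2754, -0.5548, 0.8319, 0.5461, 0.0984]
J5: z=[0.5365, -0.7463, -0.3940] o=[-1.1848, 0.6759, 0.5623] → [0.5637, 0.6791, -0.5187, 0.5365, -0.7463, -0.3940]
J6: z=[0.2654, 0.5924, -0.7607] o=[-1.5259, 0.2713, 0.1282] → [-0.4460, 0.1411, -0.0458, 0.2654, 0.5924, -0.7607]
V = J·q̇ = [-0.1087, 0.7794, -0.3199, -0.3495, -1.1004, -1.7091]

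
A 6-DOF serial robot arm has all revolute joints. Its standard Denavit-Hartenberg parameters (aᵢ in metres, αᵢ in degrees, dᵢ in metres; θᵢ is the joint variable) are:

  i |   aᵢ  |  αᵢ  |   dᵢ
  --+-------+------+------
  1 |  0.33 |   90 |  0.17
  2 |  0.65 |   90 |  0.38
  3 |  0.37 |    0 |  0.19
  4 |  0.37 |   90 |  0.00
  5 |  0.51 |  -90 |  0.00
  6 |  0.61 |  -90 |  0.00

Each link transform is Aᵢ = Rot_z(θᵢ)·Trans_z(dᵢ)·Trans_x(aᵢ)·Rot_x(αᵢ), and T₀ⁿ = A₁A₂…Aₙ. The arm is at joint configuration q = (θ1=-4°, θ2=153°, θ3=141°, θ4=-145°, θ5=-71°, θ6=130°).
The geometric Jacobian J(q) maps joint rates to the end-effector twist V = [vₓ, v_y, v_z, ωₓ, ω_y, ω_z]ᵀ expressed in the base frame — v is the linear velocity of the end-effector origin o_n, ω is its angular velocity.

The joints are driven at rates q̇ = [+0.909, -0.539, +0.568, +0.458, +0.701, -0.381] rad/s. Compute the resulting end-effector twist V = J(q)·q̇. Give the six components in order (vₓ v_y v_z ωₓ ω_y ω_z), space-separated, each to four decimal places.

o_n = [-0.4218, -1.0236, 0.6043]
J₁: ẑ×o_n = [1.0236, -0.4218, 0.0000], ω = ẑ
J2: z=[-0.0698, -0.9976, 0.0000] o=[0.3292, -0.0230, 0.1700] → [-0.4332, 0.0303, -0.6793, -0.0698, -0.9976, 0.0000]
J3: z=[0.4529, -0.0317, 0.8910] o=[-0.2751, -0.3617, 0.4651] → [0.5853, -0.1937, -0.3044, 0.4529, -0.0317, 0.8910]
J4: z=[0.4529, -0.0317, 0.8910] o=[0.0503, -0.6179, 0.5038] → [0.3583, -0.4661, -0.1987, 0.4529, -0.0317, 0.8910]
J5: z=[0.1316, 0.9908, -0.0317] o=[-0.2759, -0.5692, 0.6714] → [-0.0809, 0.0135, 0.0847, 0.1316, 0.9908, -0.0317]
J6: z=[-0.6863, 0.1141, 0.7183] o=[-0.6407, -0.5321, 0.3170] → [0.3858, 0.3545, 0.3124, -0.6863, 0.1141, 0.7183]
V = J·q̇ = [1.4568, -0.8489, 0.0426, 0.8560, 1.1563, 1.5273]

1.4568 -0.8489 0.0426 0.8560 1.1563 1.5273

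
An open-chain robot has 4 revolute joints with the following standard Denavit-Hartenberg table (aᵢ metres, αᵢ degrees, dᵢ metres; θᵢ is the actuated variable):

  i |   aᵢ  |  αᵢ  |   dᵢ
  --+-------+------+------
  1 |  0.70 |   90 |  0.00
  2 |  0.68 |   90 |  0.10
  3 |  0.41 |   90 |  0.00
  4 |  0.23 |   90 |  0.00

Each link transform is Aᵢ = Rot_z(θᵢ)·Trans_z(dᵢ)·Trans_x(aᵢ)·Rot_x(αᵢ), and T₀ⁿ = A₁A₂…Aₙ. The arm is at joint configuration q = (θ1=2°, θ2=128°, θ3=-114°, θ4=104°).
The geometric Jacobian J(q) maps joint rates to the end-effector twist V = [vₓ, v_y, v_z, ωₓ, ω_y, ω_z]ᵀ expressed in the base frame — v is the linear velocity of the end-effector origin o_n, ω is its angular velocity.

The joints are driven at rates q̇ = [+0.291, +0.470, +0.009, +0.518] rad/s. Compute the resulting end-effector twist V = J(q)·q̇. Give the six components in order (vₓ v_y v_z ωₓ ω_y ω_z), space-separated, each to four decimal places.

o_n = [0.5378, 0.2426, 0.5597]
J₁: ẑ×o_n = [-0.2426, 0.5378, 0.0000], ω = ẑ
J2: z=[0.0349, -0.9994, 0.0000] o=[0.6996, 0.0244, 0.0000] → [-0.5593, -0.0195, -0.1541, 0.0349, -0.9994, 0.0000]
J3: z=[0.7875, 0.0275, 0.6157] o=[0.2847, -0.0901, 0.5358] → [-0.2042, 0.1371, 0.2551, 0.7875, 0.0275, 0.6157]
J4: z=[0.5763, -0.3869, -0.7199] o=[0.3742, 0.2878, 0.4044] → [-0.0926, -0.2072, 0.0373, 0.5763, -0.3869, -0.7199]
V = J·q̇ = [-0.3833, 0.0412, -0.0508, 0.3220, -0.6699, -0.0764]

-0.3833 0.0412 -0.0508 0.3220 -0.6699 -0.0764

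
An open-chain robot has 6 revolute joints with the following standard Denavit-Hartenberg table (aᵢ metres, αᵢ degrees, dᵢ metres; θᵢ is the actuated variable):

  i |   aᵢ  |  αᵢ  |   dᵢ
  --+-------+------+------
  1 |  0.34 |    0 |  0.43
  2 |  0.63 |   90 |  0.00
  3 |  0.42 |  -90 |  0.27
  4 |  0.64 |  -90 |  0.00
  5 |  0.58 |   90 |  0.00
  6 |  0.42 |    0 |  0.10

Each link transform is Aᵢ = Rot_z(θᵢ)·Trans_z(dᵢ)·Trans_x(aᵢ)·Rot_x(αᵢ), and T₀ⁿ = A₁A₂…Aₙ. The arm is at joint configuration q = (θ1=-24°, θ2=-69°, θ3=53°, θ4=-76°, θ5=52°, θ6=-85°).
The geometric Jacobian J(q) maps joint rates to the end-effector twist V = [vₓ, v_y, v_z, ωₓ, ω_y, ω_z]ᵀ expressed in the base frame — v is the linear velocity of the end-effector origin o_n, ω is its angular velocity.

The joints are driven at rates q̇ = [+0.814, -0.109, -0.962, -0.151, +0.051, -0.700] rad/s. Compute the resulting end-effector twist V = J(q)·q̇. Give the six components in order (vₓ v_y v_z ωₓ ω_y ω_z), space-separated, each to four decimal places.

1.0890 -0.4656 -0.5628 1.4858 -0.4927 0.2877

o_n = [-1.1840, -1.1988, 0.3981]
J₁: ẑ×o_n = [1.1988, -1.1840, 0.0000], ω = ẑ
J2: z=[0.0000, 0.0000, 1.0000] o=[0.3106, -0.1383, 0.4300] → [1.0605, -1.4946, 0.0000, 0.0000, 0.0000, 1.0000]
J3: z=[-0.9986, 0.0523, 0.0000] o=[0.2776, -0.7674, 0.4300] → [-0.0017, -0.0319, 0.5072, -0.9986, 0.0523, 0.0000]
J4: z=[0.0418, 0.7975, 0.6018] o=[-0.0052, -1.0057, 0.7654] → [-0.1768, -0.6940, 0.9320, 0.0418, 0.7975, 0.6018]
J5: z=[0.2110, -0.5958, 0.7749] o=[-0.6302, -1.0663, 0.8891] → [0.3952, -0.3255, -0.3579, 0.2110, -0.5958, 0.7749]
J6: z=[-0.7438, 0.4165, 0.5228] o=[-0.9981, -1.4646, 0.6830] → [-0.2576, -0.3091, -0.1203, -0.7438, 0.4165, 0.5228]
V = J·q̇ = [1.0890, -0.4656, -0.5628, 1.4858, -0.4927, 0.2877]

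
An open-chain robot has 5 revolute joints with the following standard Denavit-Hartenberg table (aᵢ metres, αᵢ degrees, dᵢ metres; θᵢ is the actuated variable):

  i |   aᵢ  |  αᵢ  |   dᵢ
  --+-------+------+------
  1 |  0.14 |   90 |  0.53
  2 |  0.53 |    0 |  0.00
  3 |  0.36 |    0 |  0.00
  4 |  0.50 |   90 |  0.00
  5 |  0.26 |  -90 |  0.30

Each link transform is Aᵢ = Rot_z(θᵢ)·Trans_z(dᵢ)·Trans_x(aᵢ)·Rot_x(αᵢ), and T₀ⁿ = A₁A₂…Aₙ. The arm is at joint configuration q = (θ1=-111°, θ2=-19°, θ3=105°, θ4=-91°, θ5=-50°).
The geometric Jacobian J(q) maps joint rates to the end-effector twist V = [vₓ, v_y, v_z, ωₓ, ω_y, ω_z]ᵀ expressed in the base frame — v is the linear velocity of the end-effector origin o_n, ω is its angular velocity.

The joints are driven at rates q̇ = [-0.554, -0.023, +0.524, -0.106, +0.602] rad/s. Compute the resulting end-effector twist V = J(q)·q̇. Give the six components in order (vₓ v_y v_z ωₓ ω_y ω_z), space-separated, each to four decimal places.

o_n = [-0.2816, -1.2894, 0.3596]
J₁: ẑ×o_n = [1.2894, -0.2816, 0.0000], ω = ẑ
J2: z=[-0.9336, 0.3584, 0.0000] o=[-0.0502, -0.1307, 0.5300] → [-0.0611, -0.1591, 1.1647, -0.9336, 0.3584, 0.0000]
J3: z=[-0.9336, 0.3584, 0.0000] o=[-0.2298, -0.5985, 0.3574] → [0.0008, 0.0020, 0.6636, -0.9336, 0.3584, 0.0000]
J4: z=[-0.9336, 0.3584, 0.0000] o=[-0.2388, -0.6220, 0.7166] → [-0.1279, -0.3333, 0.6384, -0.9336, 0.3584, 0.0000]
J5: z=[0.0312, 0.0814, -0.9962] o=[-0.4173, -1.0870, 0.6730] → [-0.2271, -0.1253, -0.0174, 0.0312, 0.0814, -0.9962]
V = J·q̇ = [-0.8357, 0.1206, 0.2428, -0.3500, 0.1905, -1.1537]

-0.8357 0.1206 0.2428 -0.3500 0.1905 -1.1537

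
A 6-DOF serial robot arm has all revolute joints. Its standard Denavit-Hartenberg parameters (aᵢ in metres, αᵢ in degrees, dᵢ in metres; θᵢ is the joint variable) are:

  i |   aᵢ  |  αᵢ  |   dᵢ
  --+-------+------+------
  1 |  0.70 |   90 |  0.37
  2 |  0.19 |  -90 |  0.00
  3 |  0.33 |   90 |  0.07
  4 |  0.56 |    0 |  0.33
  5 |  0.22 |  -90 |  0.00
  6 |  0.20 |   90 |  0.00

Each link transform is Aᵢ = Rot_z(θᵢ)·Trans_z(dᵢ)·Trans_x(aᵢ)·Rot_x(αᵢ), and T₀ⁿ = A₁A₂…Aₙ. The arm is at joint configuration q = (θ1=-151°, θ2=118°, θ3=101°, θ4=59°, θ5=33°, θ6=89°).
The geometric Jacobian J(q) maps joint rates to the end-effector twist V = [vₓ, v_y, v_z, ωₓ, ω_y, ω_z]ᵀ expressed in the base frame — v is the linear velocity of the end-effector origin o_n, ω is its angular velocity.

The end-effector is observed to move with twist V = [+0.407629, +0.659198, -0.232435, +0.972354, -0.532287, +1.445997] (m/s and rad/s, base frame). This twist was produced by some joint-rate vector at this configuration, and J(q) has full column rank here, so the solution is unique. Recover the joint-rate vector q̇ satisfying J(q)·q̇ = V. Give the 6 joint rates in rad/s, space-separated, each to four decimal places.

0.8490 0.0880 0.2130 0.2000 0.7860 -0.8530

o_n = [0.3702, -0.5085, 0.1845]
J₁: ẑ×o_n = [0.5085, 0.3702, -0.0000], ω = ẑ
J2: z=[-0.4848, 0.8746, 0.0000] o=[-0.6122, -0.3394, 0.3700] → [-0.1622, -0.0899, -0.7773, -0.4848, 0.8746, 0.0000]
J3: z=[0.7722, 0.4281, -0.4695] o=[-0.5342, -0.2961, 0.5378] → [-0.2509, -0.1518, -0.5511, 0.7722, 0.4281, -0.4695]
J4: z=[0.4956, 0.0565, 0.8667] o=[-0.3490, -0.5638, 0.4493] → [-0.0629, 0.7545, -0.0132, 0.4956, 0.0565, 0.8667]
J5: z=[0.4956, 0.0565, 0.8667] o=[0.2999, -0.5998, 0.4614] → [-0.0948, 0.1981, 0.0413, 0.4956, 0.0565, 0.8667]
J6: z=[-0.4243, 0.8865, 0.1848] o=[0.4667, -0.4988, 0.3594] → [-0.1533, -0.0920, 0.0896, -0.4243, 0.8865, 0.1848]
q̇ = J⁺·V = [0.8490, 0.0880, 0.2130, 0.2000, 0.7860, -0.8530]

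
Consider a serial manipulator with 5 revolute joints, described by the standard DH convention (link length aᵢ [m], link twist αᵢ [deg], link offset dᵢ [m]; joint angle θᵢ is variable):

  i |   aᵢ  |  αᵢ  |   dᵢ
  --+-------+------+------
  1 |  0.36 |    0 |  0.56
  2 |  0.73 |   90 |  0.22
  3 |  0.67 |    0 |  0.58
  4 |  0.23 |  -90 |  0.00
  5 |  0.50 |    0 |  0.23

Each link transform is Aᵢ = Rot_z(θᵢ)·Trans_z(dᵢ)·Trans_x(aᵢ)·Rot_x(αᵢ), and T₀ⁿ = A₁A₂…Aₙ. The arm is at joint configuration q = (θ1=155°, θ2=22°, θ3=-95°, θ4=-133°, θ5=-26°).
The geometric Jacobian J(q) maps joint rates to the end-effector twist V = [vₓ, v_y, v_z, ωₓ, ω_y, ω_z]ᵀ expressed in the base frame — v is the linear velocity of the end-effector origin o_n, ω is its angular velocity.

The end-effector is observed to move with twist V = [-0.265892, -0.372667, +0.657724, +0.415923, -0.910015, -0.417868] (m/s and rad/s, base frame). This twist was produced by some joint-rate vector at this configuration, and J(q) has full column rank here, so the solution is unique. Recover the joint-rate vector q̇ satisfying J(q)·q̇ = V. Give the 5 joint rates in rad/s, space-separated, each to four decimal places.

o_n = [-0.3305, 0.9526, 0.4635]
J₁: ẑ×o_n = [-0.9526, -0.3305, 0.0000], ω = ẑ
J2: z=[0.0000, 0.0000, 1.0000] o=[-0.3263, 0.1521, 0.5600] → [-0.8005, -0.0042, 0.0000, 0.0000, 0.0000, 1.0000]
J3: z=[0.0523, 0.9986, 0.0000] o=[-1.0553, 0.1903, 0.7800] → [-0.3160, 0.0166, -0.6839, 0.0523, 0.9986, 0.0000]
J4: z=[0.0523, 0.9986, 0.0000] o=[-0.9666, 0.7665, 0.1125] → [0.3505, -0.0184, -0.6255, 0.0523, 0.9986, 0.0000]
J5: z=[0.7421, -0.0389, -0.6691] o=[-0.8129, 0.7584, 0.2835] → [0.1229, -0.4565, 0.1629, 0.7421, -0.0389, -0.6691]
q̇ = J⁺·V = [0.3180, -0.3190, -0.0240, -0.8630, 0.6230]

0.3180 -0.3190 -0.0240 -0.8630 0.6230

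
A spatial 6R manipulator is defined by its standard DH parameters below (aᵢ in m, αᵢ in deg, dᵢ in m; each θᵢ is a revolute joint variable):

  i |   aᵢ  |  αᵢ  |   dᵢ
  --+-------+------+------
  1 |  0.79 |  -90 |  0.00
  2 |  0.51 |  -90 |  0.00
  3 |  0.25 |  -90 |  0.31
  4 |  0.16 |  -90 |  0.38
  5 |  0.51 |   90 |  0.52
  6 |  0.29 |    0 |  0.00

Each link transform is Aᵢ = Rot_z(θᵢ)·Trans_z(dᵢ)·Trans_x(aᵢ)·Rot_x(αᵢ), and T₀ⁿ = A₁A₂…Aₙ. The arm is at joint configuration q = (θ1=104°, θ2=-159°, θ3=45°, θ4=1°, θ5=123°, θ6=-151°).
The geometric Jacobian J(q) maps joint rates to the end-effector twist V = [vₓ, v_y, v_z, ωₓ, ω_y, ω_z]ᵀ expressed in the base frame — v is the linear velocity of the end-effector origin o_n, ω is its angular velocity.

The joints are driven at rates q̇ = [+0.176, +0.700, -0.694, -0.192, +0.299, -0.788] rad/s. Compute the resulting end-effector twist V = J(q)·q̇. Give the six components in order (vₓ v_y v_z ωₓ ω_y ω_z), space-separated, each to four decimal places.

o_n = [0.2400, 0.2904, 0.1427]
J₁: ẑ×o_n = [-0.2904, 0.2400, 0.0000], ω = ẑ
J2: z=[-0.9703, -0.2419, 0.0000] o=[-0.1911, 0.7665, 0.0000] → [-0.0345, 0.1385, 0.5663, -0.9703, -0.2419, 0.0000]
J3: z=[-0.0867, 0.3477, 0.9336] o=[-0.0759, 0.3046, 0.1828] → [-0.0007, 0.2915, -0.1086, -0.0867, 0.3477, 0.9336]
J4: z=[0.5264, 0.8116, -0.2534] o=[0.1086, 0.2950, 0.5355] → [-0.3200, 0.1735, -0.1091, 0.5264, 0.8116, -0.2534]
J5: z=[0.0719, -0.3395, -0.9379] o=[0.4442, 0.5273, 0.4772] → [-0.1086, 0.2155, -0.0864, 0.0719, -0.3395, -0.9379]
J6: z=[0.4238, -0.8408, 0.3368] o=[0.0212, 0.1357, 0.0320] → [-0.1452, 0.0268, 0.2496, 0.4238, -0.8408, 0.3368]
V = J·q̇ = [0.0686, -0.0531, 0.2702, -1.0326, -0.0055, -0.9691]

0.0686 -0.0531 0.2702 -1.0326 -0.0055 -0.9691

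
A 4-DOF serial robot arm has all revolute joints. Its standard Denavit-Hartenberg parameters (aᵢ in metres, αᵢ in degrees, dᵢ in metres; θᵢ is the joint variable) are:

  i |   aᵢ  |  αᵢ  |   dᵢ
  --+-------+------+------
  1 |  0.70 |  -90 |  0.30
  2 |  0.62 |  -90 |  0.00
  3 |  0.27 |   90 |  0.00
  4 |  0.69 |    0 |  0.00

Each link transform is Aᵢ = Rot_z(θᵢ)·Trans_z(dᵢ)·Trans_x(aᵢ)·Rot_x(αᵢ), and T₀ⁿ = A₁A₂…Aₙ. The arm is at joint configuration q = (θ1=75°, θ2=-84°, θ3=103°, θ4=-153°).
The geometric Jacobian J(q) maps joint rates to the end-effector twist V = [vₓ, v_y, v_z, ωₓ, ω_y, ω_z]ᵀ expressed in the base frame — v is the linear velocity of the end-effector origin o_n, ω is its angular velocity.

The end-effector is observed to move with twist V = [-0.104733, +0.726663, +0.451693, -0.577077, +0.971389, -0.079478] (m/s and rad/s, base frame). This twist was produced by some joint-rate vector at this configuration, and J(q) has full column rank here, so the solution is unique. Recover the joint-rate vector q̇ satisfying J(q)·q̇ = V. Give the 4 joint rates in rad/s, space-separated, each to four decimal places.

o_n = [-0.2051, 0.5326, 1.0265]
J₁: ẑ×o_n = [-0.5326, -0.2051, 0.0000], ω = ẑ
J2: z=[-0.9659, 0.2588, 0.0000] o=[0.1812, 0.6761, 0.3000] → [0.1880, 0.7017, 0.2386, -0.9659, 0.2588, 0.0000]
J3: z=[0.2574, 0.9606, -0.1045] o=[0.1979, 0.7387, 0.9166] → [0.0840, 0.0138, 0.3341, 0.2574, 0.9606, -0.1045]
J4: z=[0.2436, 0.0402, 0.9690] o=[0.4504, 0.6645, 0.8562] → [0.1347, -0.6767, -0.0058, 0.2436, 0.0402, 0.9690]
q̇ = J⁺·V = [0.4600, 0.7040, 0.8410, -0.4660]

0.4600 0.7040 0.8410 -0.4660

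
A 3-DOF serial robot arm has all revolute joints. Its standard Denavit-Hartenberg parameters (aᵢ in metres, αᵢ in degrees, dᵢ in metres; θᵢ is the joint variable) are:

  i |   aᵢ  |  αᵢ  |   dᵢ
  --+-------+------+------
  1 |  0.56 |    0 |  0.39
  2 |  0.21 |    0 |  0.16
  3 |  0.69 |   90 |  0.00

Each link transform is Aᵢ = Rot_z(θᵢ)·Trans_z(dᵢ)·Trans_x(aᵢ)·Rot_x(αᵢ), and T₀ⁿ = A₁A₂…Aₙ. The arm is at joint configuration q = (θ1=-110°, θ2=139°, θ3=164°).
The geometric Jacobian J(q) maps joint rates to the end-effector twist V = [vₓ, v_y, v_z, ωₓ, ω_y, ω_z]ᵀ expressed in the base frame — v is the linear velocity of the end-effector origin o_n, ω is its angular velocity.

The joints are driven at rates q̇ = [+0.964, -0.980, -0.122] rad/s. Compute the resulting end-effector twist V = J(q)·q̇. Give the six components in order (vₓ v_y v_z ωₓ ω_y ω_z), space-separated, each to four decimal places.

o_n = [-0.6802, -0.5796, 0.5500]
J₁: ẑ×o_n = [0.5796, -0.6802, 0.0000], ω = ẑ
J2: z=[0.0000, 0.0000, 1.0000] o=[-0.1915, -0.5262, 0.3900] → [0.0534, -0.4886, 0.0000, 0.0000, 0.0000, 1.0000]
J3: z=[0.0000, 0.0000, 1.0000] o=[-0.0079, -0.4244, 0.5500] → [0.1552, -0.6723, 0.0000, 0.0000, 0.0000, 1.0000]
V = J·q̇ = [0.4875, -0.0948, 0.0000, 0.0000, 0.0000, -0.1380]

0.4875 -0.0948 0.0000 0.0000 0.0000 -0.1380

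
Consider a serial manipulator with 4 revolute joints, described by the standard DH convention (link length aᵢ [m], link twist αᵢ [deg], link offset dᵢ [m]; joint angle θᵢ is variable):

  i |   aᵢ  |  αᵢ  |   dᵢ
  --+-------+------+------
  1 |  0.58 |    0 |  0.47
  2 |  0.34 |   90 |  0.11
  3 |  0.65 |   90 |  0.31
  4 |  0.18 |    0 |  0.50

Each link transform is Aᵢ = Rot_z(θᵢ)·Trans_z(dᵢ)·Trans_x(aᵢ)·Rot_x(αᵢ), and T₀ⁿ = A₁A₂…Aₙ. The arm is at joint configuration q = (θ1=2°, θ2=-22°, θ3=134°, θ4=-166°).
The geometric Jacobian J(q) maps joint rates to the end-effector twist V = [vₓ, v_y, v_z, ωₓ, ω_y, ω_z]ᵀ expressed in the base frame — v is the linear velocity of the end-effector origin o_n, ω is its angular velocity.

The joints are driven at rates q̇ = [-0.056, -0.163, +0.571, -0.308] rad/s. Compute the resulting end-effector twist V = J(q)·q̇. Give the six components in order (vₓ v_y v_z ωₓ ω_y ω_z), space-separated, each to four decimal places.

-0.4609 -0.0077 0.0072 -0.4035 -0.4608 -0.4330

o_n = [0.8357, -0.3565, 1.2693]
J₁: ẑ×o_n = [0.3565, 0.8357, -0.0000], ω = ẑ
J2: z=[0.0000, 0.0000, 1.0000] o=[0.5796, 0.0202, 0.4700] → [0.3767, 0.2561, -0.0000, 0.0000, 0.0000, 1.0000]
J3: z=[-0.3420, -0.9397, 0.0000] o=[0.8991, -0.0960, 0.5800] → [-0.6477, 0.2357, 0.0295, -0.3420, -0.9397, 0.0000]
J4: z=[0.6760, -0.2460, 0.6947] o=[0.3688, -0.2329, 1.0476] → [0.0313, 0.1745, 0.0313, 0.6760, -0.2460, 0.6947]
V = J·q̇ = [-0.4609, -0.0077, 0.0072, -0.4035, -0.4608, -0.4330]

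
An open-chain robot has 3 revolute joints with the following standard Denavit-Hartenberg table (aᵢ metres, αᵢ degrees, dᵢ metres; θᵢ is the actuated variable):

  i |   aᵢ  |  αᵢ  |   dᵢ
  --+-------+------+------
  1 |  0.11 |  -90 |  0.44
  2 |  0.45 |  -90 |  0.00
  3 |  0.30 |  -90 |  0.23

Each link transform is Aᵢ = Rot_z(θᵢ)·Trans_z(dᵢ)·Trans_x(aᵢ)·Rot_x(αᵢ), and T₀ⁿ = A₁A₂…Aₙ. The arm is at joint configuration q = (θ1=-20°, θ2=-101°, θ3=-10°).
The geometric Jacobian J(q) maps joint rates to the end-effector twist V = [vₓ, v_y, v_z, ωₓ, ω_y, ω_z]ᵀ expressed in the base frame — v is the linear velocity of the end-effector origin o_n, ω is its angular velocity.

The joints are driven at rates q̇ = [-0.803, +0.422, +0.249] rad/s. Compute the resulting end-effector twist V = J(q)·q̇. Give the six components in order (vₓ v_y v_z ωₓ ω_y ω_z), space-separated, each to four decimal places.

0.2662 -0.3406 -0.0225 0.3740 0.3130 -0.7555

o_n = [0.1997, -0.0172, 1.2156]
J₁: ẑ×o_n = [0.0172, 0.1997, -0.0000], ω = ẑ
J2: z=[0.3420, 0.9397, 0.0000] o=[0.1034, -0.0376, 0.4400] → [0.7289, -0.2653, -0.0835, 0.3420, 0.9397, 0.0000]
J3: z=[0.9224, -0.3357, 0.1908] o=[0.0227, -0.0083, 0.8817] → [-0.1104, -0.2742, 0.0511, 0.9224, -0.3357, 0.1908]
V = J·q̇ = [0.2662, -0.3406, -0.0225, 0.3740, 0.3130, -0.7555]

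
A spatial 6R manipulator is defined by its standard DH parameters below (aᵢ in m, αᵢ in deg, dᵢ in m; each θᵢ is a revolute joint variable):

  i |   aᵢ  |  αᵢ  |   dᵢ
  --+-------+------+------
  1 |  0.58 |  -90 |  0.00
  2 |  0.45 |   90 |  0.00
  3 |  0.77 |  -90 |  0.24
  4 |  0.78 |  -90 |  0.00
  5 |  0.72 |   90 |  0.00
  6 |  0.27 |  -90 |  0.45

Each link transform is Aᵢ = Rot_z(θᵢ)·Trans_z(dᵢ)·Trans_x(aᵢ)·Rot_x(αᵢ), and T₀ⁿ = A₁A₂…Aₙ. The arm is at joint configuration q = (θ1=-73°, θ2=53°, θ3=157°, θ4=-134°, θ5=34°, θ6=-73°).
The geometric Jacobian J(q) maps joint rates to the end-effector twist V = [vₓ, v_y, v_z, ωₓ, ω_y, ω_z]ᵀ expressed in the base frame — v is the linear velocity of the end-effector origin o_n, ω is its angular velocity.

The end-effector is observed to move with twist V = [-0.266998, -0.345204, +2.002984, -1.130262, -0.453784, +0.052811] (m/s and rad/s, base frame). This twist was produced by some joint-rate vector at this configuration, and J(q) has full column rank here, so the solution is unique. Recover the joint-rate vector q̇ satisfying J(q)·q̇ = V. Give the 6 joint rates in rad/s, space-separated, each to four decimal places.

o_n = [0.4920, -2.1689, -0.0481]
J₁: ẑ×o_n = [2.1689, 0.4920, -0.0000], ω = ẑ
J2: z=[0.9563, 0.2924, 0.0000] o=[0.1696, -0.5547, 0.0000] → [-0.0141, 0.0460, -1.6380, 0.9563, 0.2924, 0.0000]
J3: z=[0.2335, -0.7637, 0.6018] o=[0.2488, -0.8136, -0.3594] → [0.5779, 0.0737, -0.1307, 0.2335, -0.7637, 0.6018]
J4: z=[-0.9490, -0.0443, 0.3121] o=[0.4678, -0.5011, 0.3511] → [0.5381, -0.3713, 1.5839, -0.9490, -0.0443, 0.3121]
J5: z=[0.3145, -0.0673, 0.9469] o=[0.4841, -1.2785, 0.2905] → [0.8659, 0.1139, -0.2795, 0.3145, -0.0673, 0.9469]
J6: z=[-0.7751, -0.5941, 0.2152] o=[0.8787, -1.8557, 0.1184] → [0.1663, -0.2123, 0.0130, -0.7751, -0.5941, 0.2152]
q̇ = J⁺·V = [-0.3540, -0.8400, 0.2280, 0.4390, 0.1380, 0.0090]

-0.3540 -0.8400 0.2280 0.4390 0.1380 0.0090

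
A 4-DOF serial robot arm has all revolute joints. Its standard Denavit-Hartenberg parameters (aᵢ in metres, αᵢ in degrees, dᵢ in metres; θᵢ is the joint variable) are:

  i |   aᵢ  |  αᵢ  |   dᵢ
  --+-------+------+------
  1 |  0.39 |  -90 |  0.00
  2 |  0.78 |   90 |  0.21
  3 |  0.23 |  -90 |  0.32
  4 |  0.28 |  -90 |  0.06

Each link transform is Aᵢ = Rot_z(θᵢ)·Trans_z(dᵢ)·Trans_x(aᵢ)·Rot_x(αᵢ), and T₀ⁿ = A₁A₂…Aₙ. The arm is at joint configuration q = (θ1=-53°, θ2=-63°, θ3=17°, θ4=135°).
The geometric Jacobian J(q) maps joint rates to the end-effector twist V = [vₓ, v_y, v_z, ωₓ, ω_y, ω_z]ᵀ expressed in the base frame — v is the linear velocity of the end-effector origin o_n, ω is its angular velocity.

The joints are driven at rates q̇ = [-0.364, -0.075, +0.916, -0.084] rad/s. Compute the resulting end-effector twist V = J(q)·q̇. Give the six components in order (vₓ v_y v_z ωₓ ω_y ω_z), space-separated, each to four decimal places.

-0.1502 -0.1606 -0.0290 -0.6085 0.5494 0.0737

o_n = [0.6070, -0.3456, 0.7620]
J₁: ẑ×o_n = [0.3456, 0.6070, -0.0000], ω = ẑ
J2: z=[0.7986, 0.6018, 0.0000] o=[0.2347, -0.3115, 0.0000] → [0.4586, -0.6086, -0.2513, 0.7986, 0.6018, 0.0000]
J3: z=[-0.5362, 0.7116, 0.4540] o=[0.6155, -0.4679, 0.6950] → [-0.0078, 0.0321, -0.0595, -0.5362, 0.7116, 0.4540]
J4: z=[0.6839, 0.6815, -0.2605] o=[0.5577, -0.2795, 1.0362] → [-0.2041, 0.1747, -0.0788, 0.6839, 0.6815, -0.2605]
V = J·q̇ = [-0.1502, -0.1606, -0.0290, -0.6085, 0.5494, 0.0737]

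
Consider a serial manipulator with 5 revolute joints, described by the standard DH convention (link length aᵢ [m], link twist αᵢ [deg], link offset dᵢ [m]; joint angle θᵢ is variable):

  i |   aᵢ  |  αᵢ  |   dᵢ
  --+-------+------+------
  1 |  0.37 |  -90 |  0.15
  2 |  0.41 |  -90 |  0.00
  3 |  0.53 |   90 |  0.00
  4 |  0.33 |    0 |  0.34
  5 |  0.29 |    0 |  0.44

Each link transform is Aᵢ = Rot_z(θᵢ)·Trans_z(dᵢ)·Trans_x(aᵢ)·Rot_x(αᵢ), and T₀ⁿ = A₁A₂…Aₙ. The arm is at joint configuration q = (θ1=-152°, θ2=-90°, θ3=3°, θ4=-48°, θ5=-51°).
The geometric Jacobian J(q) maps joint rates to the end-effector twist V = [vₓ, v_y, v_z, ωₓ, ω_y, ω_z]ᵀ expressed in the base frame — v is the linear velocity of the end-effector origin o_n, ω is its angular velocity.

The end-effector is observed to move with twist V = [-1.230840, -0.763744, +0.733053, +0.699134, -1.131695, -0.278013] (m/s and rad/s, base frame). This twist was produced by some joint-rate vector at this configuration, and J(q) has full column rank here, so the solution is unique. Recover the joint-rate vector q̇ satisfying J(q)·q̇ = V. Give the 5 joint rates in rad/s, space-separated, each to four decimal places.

-0.2990 0.9270 -0.0860 0.7730 -0.3720

o_n = [0.4911, -0.5793, 1.3053]
J₁: ẑ×o_n = [0.5793, 0.4911, -0.0000], ω = ẑ
J2: z=[0.4695, -0.8829, 0.0000] o=[-0.3267, -0.1737, 0.1500] → [-1.0201, -0.5424, 0.5317, 0.4695, -0.8829, 0.0000]
J3: z=[-0.8829, -0.4695, -0.0000] o=[-0.3267, -0.1737, 0.5600] → [-0.3499, 0.6581, 0.7420, -0.8829, -0.4695, -0.0000]
J4: z=[0.4688, -0.8817, 0.0523] o=[-0.3397, -0.1492, 1.0893] → [-0.1680, -0.0578, 0.5309, 0.4688, -0.8817, 0.0523]
J5: z=[0.4688, -0.8817, 0.0523] o=[0.0308, -0.3237, 1.3276] → [0.0330, 0.0345, 0.2860, 0.4688, -0.8817, 0.0523]
q̇ = J⁺·V = [-0.2990, 0.9270, -0.0860, 0.7730, -0.3720]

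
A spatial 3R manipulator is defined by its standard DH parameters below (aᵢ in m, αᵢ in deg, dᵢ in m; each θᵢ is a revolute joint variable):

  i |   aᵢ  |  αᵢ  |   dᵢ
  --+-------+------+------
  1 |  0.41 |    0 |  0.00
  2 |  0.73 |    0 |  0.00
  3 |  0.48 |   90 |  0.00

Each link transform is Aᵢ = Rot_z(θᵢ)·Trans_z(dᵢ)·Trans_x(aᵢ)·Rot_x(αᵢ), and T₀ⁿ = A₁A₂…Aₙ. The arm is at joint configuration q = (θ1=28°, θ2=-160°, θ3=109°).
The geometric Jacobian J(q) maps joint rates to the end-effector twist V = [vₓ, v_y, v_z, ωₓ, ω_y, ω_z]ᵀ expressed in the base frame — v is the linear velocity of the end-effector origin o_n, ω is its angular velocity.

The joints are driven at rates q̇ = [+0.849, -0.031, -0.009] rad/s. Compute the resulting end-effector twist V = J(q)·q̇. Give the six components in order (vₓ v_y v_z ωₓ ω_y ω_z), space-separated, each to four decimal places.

o_n = [0.3154, -0.5376, 0.0000]
J₁: ẑ×o_n = [0.5376, 0.3154, -0.0000], ω = ẑ
J2: z=[0.0000, 0.0000, 1.0000] o=[0.3620, 0.1925, 0.0000] → [0.7300, -0.0466, 0.0000, 0.0000, 0.0000, 1.0000]
J3: z=[0.0000, 0.0000, 1.0000] o=[-0.1265, -0.3500, 0.0000] → [0.1876, 0.4418, -0.0000, 0.0000, 0.0000, 1.0000]
V = J·q̇ = [0.4321, 0.2652, 0.0000, 0.0000, 0.0000, 0.8090]

0.4321 0.2652 0.0000 0.0000 0.0000 0.8090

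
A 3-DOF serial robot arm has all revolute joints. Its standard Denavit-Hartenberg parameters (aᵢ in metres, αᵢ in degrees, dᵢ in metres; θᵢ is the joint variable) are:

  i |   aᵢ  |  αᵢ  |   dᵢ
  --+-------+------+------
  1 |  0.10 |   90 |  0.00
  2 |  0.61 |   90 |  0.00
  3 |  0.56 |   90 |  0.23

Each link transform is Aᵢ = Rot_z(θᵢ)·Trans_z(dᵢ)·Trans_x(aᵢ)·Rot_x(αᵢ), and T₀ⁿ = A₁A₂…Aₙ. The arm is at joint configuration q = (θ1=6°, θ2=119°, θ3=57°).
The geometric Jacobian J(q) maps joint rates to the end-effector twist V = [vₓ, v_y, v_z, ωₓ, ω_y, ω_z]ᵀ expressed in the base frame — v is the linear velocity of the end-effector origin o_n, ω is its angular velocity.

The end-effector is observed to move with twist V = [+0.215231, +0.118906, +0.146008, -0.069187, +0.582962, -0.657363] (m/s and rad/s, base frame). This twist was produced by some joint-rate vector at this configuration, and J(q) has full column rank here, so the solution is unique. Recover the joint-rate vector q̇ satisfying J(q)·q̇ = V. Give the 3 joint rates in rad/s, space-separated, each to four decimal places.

o_n = [-0.0926, -0.4820, 0.9118]
J₁: ẑ×o_n = [0.4820, -0.0926, 0.0000], ω = ẑ
J2: z=[0.1045, -0.9945, 0.0000] o=[0.0995, 0.0105, 0.0000] → [-0.9068, -0.0953, -0.2424, 0.1045, -0.9945, 0.0000]
J3: z=[0.8698, 0.0914, 0.4848] o=[-0.1947, -0.0205, 0.5335] → [0.2583, -0.2795, -0.4108, 0.8698, 0.0914, 0.4848]
q̇ = J⁺·V = [-0.6530, -0.5870, -0.0090]

-0.6530 -0.5870 -0.0090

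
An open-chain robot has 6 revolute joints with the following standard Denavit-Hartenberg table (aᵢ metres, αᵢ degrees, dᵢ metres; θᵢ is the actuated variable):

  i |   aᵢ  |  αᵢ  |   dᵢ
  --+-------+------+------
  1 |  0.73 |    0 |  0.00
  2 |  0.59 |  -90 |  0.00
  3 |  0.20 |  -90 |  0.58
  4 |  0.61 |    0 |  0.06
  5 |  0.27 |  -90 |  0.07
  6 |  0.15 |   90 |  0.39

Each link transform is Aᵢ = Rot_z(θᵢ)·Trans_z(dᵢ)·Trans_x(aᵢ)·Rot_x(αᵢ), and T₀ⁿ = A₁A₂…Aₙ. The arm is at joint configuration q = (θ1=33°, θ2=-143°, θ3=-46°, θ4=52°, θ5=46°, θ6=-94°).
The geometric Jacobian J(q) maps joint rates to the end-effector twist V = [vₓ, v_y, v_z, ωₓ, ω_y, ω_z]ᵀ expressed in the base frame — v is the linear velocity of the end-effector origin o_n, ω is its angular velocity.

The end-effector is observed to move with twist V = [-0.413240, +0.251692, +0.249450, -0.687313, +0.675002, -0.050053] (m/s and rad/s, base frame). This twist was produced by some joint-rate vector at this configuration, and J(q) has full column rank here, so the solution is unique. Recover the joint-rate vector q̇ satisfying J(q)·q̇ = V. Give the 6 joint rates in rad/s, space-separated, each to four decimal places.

0.3170 -0.3740 -0.9150 0.1980 -0.4900 0.2750

o_n = [0.2081, -0.4105, -0.0840]
J₁: ẑ×o_n = [0.4105, 0.2081, -0.0000], ω = ẑ
J2: z=[0.0000, 0.0000, 1.0000] o=[0.6122, 0.3976, 0.0000] → [0.8081, -0.4042, 0.0000, 0.0000, 0.0000, 1.0000]
J3: z=[0.9397, -0.3420, 0.0000] o=[0.4104, -0.1568, 0.0000] → [0.0287, 0.0790, -0.3076, 0.9397, -0.3420, 0.0000]
J4: z=[-0.2460, -0.6760, -0.6947] o=[0.9079, -0.4858, 0.1439] → [0.2063, 0.4301, -0.4916, -0.2460, -0.6760, -0.6947]
J5: z=[-0.2460, -0.6760, -0.6947] o=[0.3523, -0.6071, 0.3723] → [0.4450, -0.0121, -0.1458, -0.2460, -0.6760, -0.6947]
J6: z=[0.3661, 0.5988, -0.7123] o=[0.0927, -0.5384, 0.2967] → [-0.1369, 0.0572, -0.0222, 0.3661, 0.5988, -0.7123]
q̇ = J⁺·V = [0.3170, -0.3740, -0.9150, 0.1980, -0.4900, 0.2750]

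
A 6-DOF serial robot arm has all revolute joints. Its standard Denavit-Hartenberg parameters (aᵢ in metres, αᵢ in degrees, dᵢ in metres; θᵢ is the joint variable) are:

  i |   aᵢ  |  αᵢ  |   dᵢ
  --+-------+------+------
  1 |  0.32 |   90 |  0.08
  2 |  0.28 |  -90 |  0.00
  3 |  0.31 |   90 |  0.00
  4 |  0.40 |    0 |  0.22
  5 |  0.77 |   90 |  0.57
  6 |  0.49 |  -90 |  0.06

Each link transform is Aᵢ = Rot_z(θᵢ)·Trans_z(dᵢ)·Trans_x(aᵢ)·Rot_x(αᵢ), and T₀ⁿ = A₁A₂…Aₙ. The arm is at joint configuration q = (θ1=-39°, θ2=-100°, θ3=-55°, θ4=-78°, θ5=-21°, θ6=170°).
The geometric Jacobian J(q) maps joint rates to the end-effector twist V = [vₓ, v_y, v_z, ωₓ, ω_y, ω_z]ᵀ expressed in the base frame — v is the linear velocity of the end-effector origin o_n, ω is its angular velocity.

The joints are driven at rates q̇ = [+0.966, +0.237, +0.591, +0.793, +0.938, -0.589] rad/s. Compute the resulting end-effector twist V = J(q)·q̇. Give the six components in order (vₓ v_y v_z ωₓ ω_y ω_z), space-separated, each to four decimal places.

-0.6130 -1.3108 -0.7556 -0.5458 -1.7538 1.9472

o_n = [-0.6891, -0.3924, 0.4626]
J₁: ẑ×o_n = [0.3924, -0.6891, 0.0000], ω = ẑ
J2: z=[-0.6293, -0.7771, 0.0000] o=[0.2487, -0.2014, 0.0800] → [-0.2973, 0.2408, -0.6086, -0.6293, -0.7771, 0.0000]
J3: z=[0.7653, -0.6198, -0.1736] o=[0.2109, -0.1708, -0.1957] → [-0.4465, -0.3476, -0.7274, 0.7653, -0.6198, -0.1736]
J4: z=[-0.2504, -0.5353, 0.8067] o=[0.0271, -0.3487, -0.3709] → [-0.4109, -0.3690, -0.3724, -0.2504, -0.5353, 0.8067]
J5: z=[-0.2504, -0.5353, 0.8067] o=[-0.3767, -0.2717, -0.1724] → [-0.2425, -0.0930, -0.1370, -0.2504, -0.5353, 0.8067]
J6: z=[0.7053, 0.4699, 0.5307] o=[-1.0301, -0.0363, 0.4875] → [0.1773, 0.1986, -0.4114, 0.7053, 0.4699, 0.5307]
V = J·q̇ = [-0.6130, -1.3108, -0.7556, -0.5458, -1.7538, 1.9472]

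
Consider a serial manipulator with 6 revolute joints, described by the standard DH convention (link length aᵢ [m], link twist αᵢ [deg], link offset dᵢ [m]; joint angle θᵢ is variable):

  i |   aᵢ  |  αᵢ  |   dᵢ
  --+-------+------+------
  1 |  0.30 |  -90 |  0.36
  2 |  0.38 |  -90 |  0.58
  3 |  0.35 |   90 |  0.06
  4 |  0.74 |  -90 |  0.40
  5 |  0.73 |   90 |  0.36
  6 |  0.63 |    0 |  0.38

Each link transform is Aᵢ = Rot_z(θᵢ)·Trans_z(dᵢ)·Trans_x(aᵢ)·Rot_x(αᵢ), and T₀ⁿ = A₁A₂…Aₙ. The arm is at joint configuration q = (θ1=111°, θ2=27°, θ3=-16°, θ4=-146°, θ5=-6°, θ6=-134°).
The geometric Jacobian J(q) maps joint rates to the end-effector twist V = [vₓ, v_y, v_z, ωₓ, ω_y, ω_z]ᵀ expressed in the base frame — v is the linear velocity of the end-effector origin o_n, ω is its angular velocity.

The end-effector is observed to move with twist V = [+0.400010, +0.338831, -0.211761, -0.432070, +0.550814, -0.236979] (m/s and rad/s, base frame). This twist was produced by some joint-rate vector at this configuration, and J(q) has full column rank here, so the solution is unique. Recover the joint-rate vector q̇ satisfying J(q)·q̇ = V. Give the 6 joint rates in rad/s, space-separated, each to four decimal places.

o_n = [-1.1970, -0.2659, 0.8887]
J₁: ẑ×o_n = [0.2659, -1.1970, 0.0000], ω = ẑ
J2: z=[-0.9336, -0.3584, 0.0000] o=[-0.1075, 0.2801, 0.3600] → [-0.1895, 0.4936, 0.1193, -0.9336, -0.3584, 0.0000]
J3: z=[0.1627, -0.4238, -0.8910] o=[-0.7703, 0.3883, 0.1875] → [-0.8801, 0.2661, -0.2873, 0.1627, -0.4238, -0.8910]
J4: z=[-0.8094, -0.5738, 0.1251] o=[-0.9581, 0.6082, -0.0187] → [-0.4113, 0.7046, 0.5704, -0.8094, -0.5738, 0.1251]
J5: z=[-0.4504, 0.7433, 0.4946] o=[-1.0030, 0.1241, 0.6678] → [0.3571, 0.0035, 0.3199, -0.4504, 0.7433, 0.4946]
J6: z=[-0.8444, -0.5347, 0.0346] o=[-0.9533, 0.0982, 1.4798] → [0.3286, -0.5075, 0.1771, -0.8444, -0.5347, 0.0346]
q̇ = J⁺·V = [-0.4970, 0.9660, -0.1770, -0.9280, 0.4370, 0.0660]

-0.4970 0.9660 -0.1770 -0.9280 0.4370 0.0660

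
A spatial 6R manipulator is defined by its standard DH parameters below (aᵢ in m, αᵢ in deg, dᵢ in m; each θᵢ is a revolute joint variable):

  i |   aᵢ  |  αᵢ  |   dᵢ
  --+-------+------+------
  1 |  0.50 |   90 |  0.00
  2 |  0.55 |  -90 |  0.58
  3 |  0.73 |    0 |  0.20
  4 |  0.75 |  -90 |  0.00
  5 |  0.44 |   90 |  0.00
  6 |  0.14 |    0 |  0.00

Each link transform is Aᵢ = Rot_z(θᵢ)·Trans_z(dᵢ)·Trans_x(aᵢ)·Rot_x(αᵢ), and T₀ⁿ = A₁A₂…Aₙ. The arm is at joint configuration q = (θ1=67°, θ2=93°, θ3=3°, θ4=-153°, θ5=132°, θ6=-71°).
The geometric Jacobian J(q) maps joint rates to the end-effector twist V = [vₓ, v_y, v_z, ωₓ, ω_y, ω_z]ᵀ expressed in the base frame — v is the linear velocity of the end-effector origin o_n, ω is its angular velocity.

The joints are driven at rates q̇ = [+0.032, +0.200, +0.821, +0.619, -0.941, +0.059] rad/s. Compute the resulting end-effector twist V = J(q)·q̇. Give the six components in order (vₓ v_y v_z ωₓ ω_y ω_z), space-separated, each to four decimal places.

o_n = [0.8297, 0.3175, 0.8519]
J₁: ẑ×o_n = [-0.3175, 0.8297, 0.0000], ω = ẑ
J2: z=[0.9205, -0.3907, 0.0000] o=[0.1954, 0.4603, 0.0000] → [-0.3329, -0.7842, 0.1164, 0.9205, -0.3907, 0.0000]
J3: z=[-0.3902, -0.9192, -0.0523] o=[0.7180, 0.2071, 0.5492] → [-0.2725, 0.1123, 0.0596, -0.3902, -0.9192, -0.0523]
J4: z=[-0.3902, -0.9192, -0.0523] o=[0.5899, 0.0031, 1.2668] → [0.3978, -0.1744, 0.0978, -0.3902, -0.9192, -0.0523]
J5: z=[0.7870, -0.3625, 0.4993] o=[0.9484, -0.1121, 0.6182] → [-0.2993, -0.2432, 0.2951, 0.7870, -0.3625, 0.4993]
J6: z=[0.6163, 0.5009, -0.6077] o=[0.9352, 0.2337, 0.8899] → [0.0319, 0.0875, 0.1045, 0.6163, 0.5009, -0.6077]
V = J·q̇ = [0.2293, 0.0880, -0.1388, -1.0819, -1.0312, -0.5491]

0.2293 0.0880 -0.1388 -1.0819 -1.0312 -0.5491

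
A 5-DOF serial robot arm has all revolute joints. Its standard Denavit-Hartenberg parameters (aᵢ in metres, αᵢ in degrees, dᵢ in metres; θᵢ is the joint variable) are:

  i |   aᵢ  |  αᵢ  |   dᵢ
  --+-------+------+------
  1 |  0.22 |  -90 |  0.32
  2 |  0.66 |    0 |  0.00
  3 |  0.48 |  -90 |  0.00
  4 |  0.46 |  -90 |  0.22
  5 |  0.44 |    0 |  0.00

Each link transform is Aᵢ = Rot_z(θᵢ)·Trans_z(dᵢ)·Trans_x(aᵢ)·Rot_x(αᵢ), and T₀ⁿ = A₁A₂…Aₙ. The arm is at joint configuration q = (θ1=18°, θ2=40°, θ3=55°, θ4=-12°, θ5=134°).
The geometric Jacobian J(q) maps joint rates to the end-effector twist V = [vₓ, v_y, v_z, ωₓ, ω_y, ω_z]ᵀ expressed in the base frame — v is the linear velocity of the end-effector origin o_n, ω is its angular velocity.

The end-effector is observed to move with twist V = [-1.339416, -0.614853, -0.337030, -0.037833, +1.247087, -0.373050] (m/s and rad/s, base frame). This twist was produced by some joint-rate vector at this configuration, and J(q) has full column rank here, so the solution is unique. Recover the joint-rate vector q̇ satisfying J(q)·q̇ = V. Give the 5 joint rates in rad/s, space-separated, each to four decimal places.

-0.2590 0.8250 0.7640 -0.3580 0.4000

o_n = [0.7193, 0.2675, -0.7412]
J₁: ẑ×o_n = [-0.2675, 0.7193, 0.0000], ω = ẑ
J2: z=[-0.3090, 0.9511, 0.0000] o=[0.2092, 0.0680, 0.3200] → [-1.0093, -0.3279, -0.5467, -0.3090, 0.9511, 0.0000]
J3: z=[-0.3090, 0.9511, 0.0000] o=[0.6901, 0.2242, -0.1042] → [-0.6058, -0.1968, -0.0411, -0.3090, 0.9511, 0.0000]
J4: z=[-0.9474, -0.3078, 0.0872] o=[0.6503, 0.2113, -0.5824] → [0.0440, -0.1445, -0.0320, -0.9474, -0.3078, 0.0872]
J5: z=[0.2850, -0.9359, -0.2071] o=[0.3750, 0.2224, -1.0115] → [-0.2436, -0.1483, 0.3351, 0.2850, -0.9359, -0.2071]
q̇ = J⁺·V = [-0.2590, 0.8250, 0.7640, -0.3580, 0.4000]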